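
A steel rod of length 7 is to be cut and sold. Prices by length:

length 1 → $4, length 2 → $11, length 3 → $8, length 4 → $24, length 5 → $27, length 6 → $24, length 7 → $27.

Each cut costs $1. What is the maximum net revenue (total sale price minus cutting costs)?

37

Build net[k] bottom-up: net[k] = max over allowed piece i of (p[i] + net[k−i]) − 1 per cut.
net[1] = 4
net[2] = 11
net[3] = 14  (first piece 1, then net[2]=11)
net[4] = 24
net[5] = 27  (first piece 1, then net[4]=24)
net[6] = 34  (first piece 2, then net[4]=24)
net[7] = 37  (first piece 1, then net[6]=34)
One optimal plan: pieces 4 + 2 + 1 (2 cuts) → $39 − $2 = $37.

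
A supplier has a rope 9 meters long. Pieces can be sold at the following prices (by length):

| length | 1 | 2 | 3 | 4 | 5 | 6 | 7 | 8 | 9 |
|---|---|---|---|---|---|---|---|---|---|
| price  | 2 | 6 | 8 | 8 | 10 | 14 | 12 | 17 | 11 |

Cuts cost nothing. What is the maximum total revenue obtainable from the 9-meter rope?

Let R[k] be the best obtainable value from length k. For each k, try every first piece i and keep the best of price[i] + R[k−i].
R[1] = 2
R[2] = max(2+2, 6+0) = 6
R[3] = max(2+6, 6+2, 8+0) = 8
R[4] = max(2+8, 6+6, 8+2, 8+0) = 12
R[5] = max(2+12, 6+8, 8+6, 8+2, 10+0) = 14
R[6] = max(2+14, 6+12, 8+8, 8+6, 10+2, 14+0) = 18
R[7] = max(2+18, 6+14, 8+12, …, 14+2, 12+0) = 20
R[8] = max(2+20, 6+18, 8+14, …, 12+2, 17+0) = 24
R[9] = max(2+24, 6+20, 8+18, …, 17+2, 11+0) = 26
One optimal cutting: 2 + 2 + 2 + 2 + 1 → €6 + €6 + €6 + €6 + €2 = €26.

26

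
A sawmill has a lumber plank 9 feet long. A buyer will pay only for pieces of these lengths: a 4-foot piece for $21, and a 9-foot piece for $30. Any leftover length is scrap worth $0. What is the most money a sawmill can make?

42

Build best[k] bottom-up: best[k] = max over allowed piece i of (p[i] + best[k−i]).
best[1] = 0
best[2] = 0
best[3] = 0
best[4] = 21
best[5] = 21
best[6] = 21
best[7] = 21
best[8] = 42  (first piece 4, then best[4]=21)
best[9] = max(21+21, 30+0) = 42
One optimal cutting: pieces 4 + 4 with 1 foot of scrap → $42.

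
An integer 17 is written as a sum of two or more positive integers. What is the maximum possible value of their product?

Define f[k] = max over 1≤i<k of i · max(k−i, f[k−i]); the inner max lets the remainder stay uncut if that's better.
Small cases: f[2]=1, f[3]=2, f[4]=4, f[5]=6, f[6]=9, f[7]=12, f[8]=18, f[9]=27, f[10]=36, f[11]=54, f[12]=81.
f[13] = max(1*81, 2*54, 3*36, …, 11*2, 12*1) = 108
f[14] = max(1*108, 2*81, 3*54, …, 12*2, 13*1) = 162
f[15] = max(1*162, 2*108, 3*81, …, 13*2, 14*1) = 243
f[16] = max(1*243, 2*162, 3*108, …, 14*2, 15*1) = 324
f[17] = max(1*324, 2*243, 3*162, …, 15*2, 16*1) = 486
One optimal split: 3 + 3 + 3 + 3 + 3 + 2; product 3*3*3*3*3*2 = 486.

486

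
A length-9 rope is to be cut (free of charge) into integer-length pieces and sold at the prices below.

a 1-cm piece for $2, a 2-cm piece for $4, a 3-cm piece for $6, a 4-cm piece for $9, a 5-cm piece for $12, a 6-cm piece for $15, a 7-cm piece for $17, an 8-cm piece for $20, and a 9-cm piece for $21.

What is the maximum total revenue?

Build r[k] bottom-up: r[k] = max over allowed piece i of (p[i] + r[k−i]).
r[1] = 2
r[2] = max(2+2, 4+0) = 4
r[3] = max(2+4, 4+2, 6+0) = 6
r[4] = max(2+6, 4+4, 6+2, 9+0) = 9
r[5] = max(2+9, 4+6, 6+4, 9+2, 12+0) = 12
r[6] = max(2+12, 4+9, 6+6, 9+4, 12+2, 15+0) = 15
r[7] = max(2+15, 4+12, 6+9, …, 15+2, 17+0) = 17
r[8] = max(2+17, 4+15, 6+12, …, 17+2, 20+0) = 20
r[9] = max(2+20, 4+17, 6+15, …, 20+2, 21+0) = 22
One optimal cutting: 8 + 1 → $20 + $2 = $22.

22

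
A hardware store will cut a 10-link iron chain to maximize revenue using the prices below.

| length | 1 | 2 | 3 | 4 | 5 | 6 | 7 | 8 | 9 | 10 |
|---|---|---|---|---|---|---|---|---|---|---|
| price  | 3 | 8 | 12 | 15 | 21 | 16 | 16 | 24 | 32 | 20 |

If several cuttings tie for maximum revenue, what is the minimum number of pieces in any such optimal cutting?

2

Consider every possible first cut. r[k] is the best of p[i]+r[k−i] over all sellable i≤k.
r[1] = 3
r[2] = 8
r[3] = 12
r[4] = 16  (first piece 2, then r[2]=8)
r[5] = 21
r[6] = 24  (first piece 1, then r[5]=21)
r[7] = 29  (first piece 2, then r[5]=21)
r[8] = 33  (first piece 3, then r[5]=21)
r[9] = 37  (first piece 2, then r[7]=29)
r[10] = 42  (first piece 5, then r[5]=21)
Maximum revenue is $42.
Now minimize piece count subject to staying optimal: for each k, pieces[k] = 1 + min over i with p[i]+r[k−i]=r[k] of pieces[k−i].
pieces[7] = 2
pieces[8] = 2
pieces[9] = 3
pieces[10] = 2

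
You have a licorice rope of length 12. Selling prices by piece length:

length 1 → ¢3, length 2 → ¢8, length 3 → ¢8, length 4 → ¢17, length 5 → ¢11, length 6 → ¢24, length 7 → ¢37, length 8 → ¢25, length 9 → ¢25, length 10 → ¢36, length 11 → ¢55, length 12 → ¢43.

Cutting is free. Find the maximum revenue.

Build v[k] bottom-up: v[k] = max over allowed piece i of (p[i] + v[k−i]).
v[1] = 3
v[2] = max(3+3, 8+0) = 8
v[3] = max(3+8, 8+3, 8+0) = 11
v[4] = max(3+11, 8+8, 8+3, 17+0) = 17
v[5] = max(3+17, 8+11, 8+8, 17+3, 11+0) = 20
v[6] = max(3+20, 8+17, 8+11, 17+8, 11+3, 24+0) = 25
v[7] = max(3+25, 8+20, 8+17, …, 24+3, 37+0) = 37
v[8] = max(3+37, 8+25, 8+20, …, 37+3, 25+0) = 40
v[9] = max(3+40, 8+37, 8+25, …, 25+3, 25+0) = 45
v[10] = max(3+45, 8+40, 8+37, …, 25+3, 36+0) = 48
v[11] = max(3+48, 8+45, 8+40, …, 36+3, 55+0) = 55
v[12] = max(3+55, 8+48, 8+45, …, 55+3, 43+0) = 58
One optimal cutting: 11 + 1 → ¢55 + ¢3 = ¢58.

58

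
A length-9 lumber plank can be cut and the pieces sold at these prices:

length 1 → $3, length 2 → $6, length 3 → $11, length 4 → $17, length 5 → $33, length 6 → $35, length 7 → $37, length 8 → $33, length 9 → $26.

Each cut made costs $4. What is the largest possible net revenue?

Let net[k] be the best obtainable value from length k. For each k, try every first piece i and keep the best of price[i] + net[k−i] minus the 4 cut fee when i<k.
net[1] = 3
net[2] = max(3+3-4, 6+0) = 6
net[3] = max(3+6-4, 6+3-4, 11+0) = 11
net[4] = max(3+11-4, 6+6-4, 11+3-4, 17+0) = 17
net[5] = max(3+17-4, 6+11-4, 11+6-4, 17+3-4, 33+0) = 33
net[6] = max(3+33-4, 6+17-4, 11+11-4, 17+6-4, 33+3-4, 35+0) = 35
net[7] = max(3+35-4, 6+33-4, 11+17-4, …, 35+3-4, 37+0) = 37
net[8] = max(3+37-4, 6+35-4, 11+33-4, …, 37+3-4, 33+0) = 40
net[9] = max(3+40-4, 6+37-4, 11+35-4, …, 33+3-4, 26+0) = 46
One optimal plan: pieces 5 + 4 (1 cut) → $50 − $4 = $46.

46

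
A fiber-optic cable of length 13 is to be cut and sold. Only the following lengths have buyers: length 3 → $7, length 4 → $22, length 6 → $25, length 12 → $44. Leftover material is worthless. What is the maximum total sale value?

Build f[k] bottom-up: f[k] = max over allowed piece i of (p[i] + f[k−i]).
f[1] = 0
f[2] = 0
f[3] = 7
f[4] = 22
f[5] = 22
f[6] = 25
f[7] = 29  (first piece 3, then f[4]=22)
f[8] = 44  (first piece 4, then f[4]=22)
f[9] = 44
f[10] = 47  (first piece 4, then f[6]=25)
f[11] = 51  (first piece 3, then f[8]=44)
f[12] = 66  (first piece 4, then f[8]=44)
f[13] = 66
One optimal cutting: pieces 4 + 4 + 4 with 1 meter of scrap → $66.

66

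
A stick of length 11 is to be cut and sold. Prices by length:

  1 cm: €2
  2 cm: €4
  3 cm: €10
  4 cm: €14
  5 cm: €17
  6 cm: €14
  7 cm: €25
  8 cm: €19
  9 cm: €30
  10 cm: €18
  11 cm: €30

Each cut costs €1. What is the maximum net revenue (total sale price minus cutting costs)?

Build v[k] bottom-up: v[k] = max over allowed piece i of (p[i] + v[k−i]) − 1 per cut.
v[1] = 2
v[2] = 4
v[3] = 10
v[4] = 14
v[5] = 17
v[6] = 19  (first piece 3, then v[3]=10)
v[7] = 25
v[8] = 27  (first piece 4, then v[4]=14)
v[9] = 30  (first piece 4, then v[5]=17)
v[10] = 34  (first piece 3, then v[7]=25)
v[11] = 38  (first piece 4, then v[7]=25)
One optimal plan: pieces 7 + 4 (1 cut) → €39 − €1 = €38.

38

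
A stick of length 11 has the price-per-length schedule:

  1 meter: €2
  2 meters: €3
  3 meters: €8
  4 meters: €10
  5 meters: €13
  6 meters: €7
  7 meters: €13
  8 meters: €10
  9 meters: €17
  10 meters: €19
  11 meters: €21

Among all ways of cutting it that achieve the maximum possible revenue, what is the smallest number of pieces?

Build r[k] bottom-up: r[k] = max over allowed piece i of (p[i] + r[k−i]).
r[1] = 2
r[2] = 4  (first piece 1, then r[1]=2)
r[3] = 8
r[4] = 10  (first piece 1, then r[3]=8)
r[5] = 13
r[6] = 16  (first piece 3, then r[3]=8)
r[7] = 18  (first piece 1, then r[6]=16)
r[8] = 21  (first piece 3, then r[5]=13)
r[9] = 24  (first piece 3, then r[6]=16)
r[10] = 26  (first piece 1, then r[9]=24)
r[11] = 29  (first piece 3, then r[8]=21)
Maximum revenue is €29.
Now minimize piece count subject to staying optimal: for each k, pieces[k] = 1 + min over i with p[i]+r[k−i]=r[k] of pieces[k−i].
pieces[8] = 2
pieces[9] = 3
pieces[10] = 2
pieces[11] = 3

3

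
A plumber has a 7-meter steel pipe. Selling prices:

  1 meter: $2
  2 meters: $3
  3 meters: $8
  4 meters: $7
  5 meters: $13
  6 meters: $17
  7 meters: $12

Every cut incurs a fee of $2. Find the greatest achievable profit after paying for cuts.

17

Consider every possible first cut. v[k] is the best of p[i]+v[k−i] over all sellable i≤k, charging 2 whenever i<k.
v[1] = 2
v[2] = max(2+2-2, 3+0) = 3
v[3] = max(2+3-2, 3+2-2, 8+0) = 8
v[4] = max(2+8-2, 3+3-2, 8+2-2, 7+0) = 8
v[5] = max(2+8-2, 3+8-2, 8+3-2, 7+2-2, 13+0) = 13
v[6] = max(2+13-2, 3+8-2, 8+8-2, 7+3-2, 13+2-2, 17+0) = 17
v[7] = max(2+17-2, 3+13-2, 8+8-2, …, 17+2-2, 12+0) = 17
One optimal plan: pieces 6 + 1 (1 cut) → $19 − $2 = $17.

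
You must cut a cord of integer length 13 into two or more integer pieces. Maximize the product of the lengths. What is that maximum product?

Let P[k] be the best product for length k (with at least one cut). For each first piece i, the rest contributes max(k−i, P[k−i]).
P[2] = 1·max(1,0) = 1·1 = 1
P[3] = 1·max(2,1) = 1·2 = 2
P[4] = 2·max(2,1) = 2·2 = 4
P[5] = 2·max(3,2) = 2·3 = 6
P[6] = 3·max(3,2) = 3·3 = 9
P[7] = 2·max(5,6) = 2·6 = 12
P[8] = 2·max(6,9) = 2·9 = 18
P[9] = 3·max(6,9) = 3·9 = 27
P[10] = 2·max(8,18) = 2·18 = 36
P[11] = 2·max(9,27) = 2·27 = 54
P[12] = 3·max(9,27) = 3·27 = 81
P[13] = 2·max(11,54) = 2·54 = 108
One optimal split: 3 + 3 + 3 + 2 + 2; product 3·3·3·2·2 = 108.

108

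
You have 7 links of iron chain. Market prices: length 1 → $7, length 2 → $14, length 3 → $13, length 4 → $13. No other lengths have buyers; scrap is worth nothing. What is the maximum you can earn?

Consider every possible first cut. best[k] is the best of p[i]+best[k−i] over all sellable i≤k.
best[1] = 7
best[2] = max(7+7, 14+0) = 14
best[3] = max(7+14, 14+7, 13+0) = 21
best[4] = max(7+21, 14+14, 13+7, 13+0) = 28
best[5] = max(7+28, 14+21, 13+14, 13+7) = 35
best[6] = max(7+35, 14+28, 13+21, 13+14) = 42
best[7] = max(7+42, 14+35, 13+28, 13+21) = 49
One optimal cutting: 1 + 1 + 1 + 1 + 1 + 1 + 1 → $49.

49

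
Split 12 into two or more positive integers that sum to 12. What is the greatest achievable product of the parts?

Let P[k] be the best product for length k (with at least one cut). For each first piece i, the rest contributes max(k−i, P[k−i]).
Small cases: P[2]=1, P[3]=2, P[4]=4, P[5]=6.
P[6] = max(1×6, 2×4, 3×3, 4×2, 5×1) = 9
P[7] = max(1×9, 2×6, 3×4, 4×3, 5×2, 6×1) = 12
P[8] = max(1×12, 2×9, 3×6, …, 6×2, 7×1) = 18
P[9] = max(1×18, 2×12, 3×9, …, 7×2, 8×1) = 27
P[10] = max(1×27, 2×18, 3×12, …, 8×2, 9×1) = 36
P[11] = max(1×36, 2×27, 3×18, …, 9×2, 10×1) = 54
P[12] = max(1×54, 2×36, 3×27, …, 10×2, 11×1) = 81
One optimal split: 3 + 3 + 3 + 3; product 3×3×3×3 = 81.

81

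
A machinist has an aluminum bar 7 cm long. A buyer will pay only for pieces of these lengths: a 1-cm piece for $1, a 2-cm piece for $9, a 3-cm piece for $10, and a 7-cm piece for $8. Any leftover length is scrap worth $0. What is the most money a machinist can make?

Let best[k] be the best obtainable value from length k. For each k, try every first piece i and keep the best of price[i] + best[k−i].
best[1] = 1
best[2] = max(1+1, 9+0) = 9
best[3] = max(1+9, 9+1, 10+0) = 10
best[4] = max(1+10, 9+9, 10+1) = 18
best[5] = max(1+18, 9+10, 10+9) = 19
best[6] = max(1+19, 9+18, 10+10) = 27
best[7] = max(1+27, 9+19, 10+18, 8+0) = 28
One optimal cutting: 2 + 2 + 2 + 1 → $28.

28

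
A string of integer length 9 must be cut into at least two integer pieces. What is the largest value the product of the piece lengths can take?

Let P[k] be the best product for length k (with at least one cut). For each first piece i, the rest contributes max(k−i, P[k−i]).
P[2] = 1·max(1,0) = 1·1 = 1
P[3] = max(1·2, 2·1) = 2
P[4] = max(1·3, 2·2, 3·1) = 4
P[5] = max(1·4, 2·3, 3·2, 4·1) = 6
P[6] = max(1·6, 2·4, 3·3, 4·2, 5·1) = 9
P[7] = max(1·9, 2·6, 3·4, 4·3, 5·2, 6·1) = 12
P[8] = max(1·12, 2·9, 3·6, …, 6·2, 7·1) = 18
P[9] = max(1·18, 2·12, 3·9, …, 7·2, 8·1) = 27
One optimal split: 3 + 3 + 3; product 3·3·3 = 27.

27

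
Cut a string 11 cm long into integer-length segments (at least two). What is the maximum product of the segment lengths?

Fill prod[k] for k=2..11: at each k try every first piece i and multiply by the better of (k−i) uncut or prod[k−i].
Small cases: prod[2]=1, prod[3]=2.
prod[4] = max(1×3, 2×2, 3×1) = 4
prod[5] = max(1×4, 2×3, 3×2, 4×1) = 6
prod[6] = max(1×6, 2×4, 3×3, 4×2, 5×1) = 9
prod[7] = max(1×9, 2×6, 3×4, 4×3, 5×2, 6×1) = 12
prod[8] = max(1×12, 2×9, 3×6, …, 6×2, 7×1) = 18
prod[9] = max(1×18, 2×12, 3×9, …, 7×2, 8×1) = 27
prod[10] = max(1×27, 2×18, 3×12, …, 8×2, 9×1) = 36
prod[11] = max(1×36, 2×27, 3×18, …, 9×2, 10×1) = 54
One optimal split: 3 + 3 + 3 + 2; product 3×3×3×2 = 54.

54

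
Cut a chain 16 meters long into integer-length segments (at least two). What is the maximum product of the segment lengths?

324

Let prod[k] be the best product for length k (with at least one cut). For each first piece i, the rest contributes max(k−i, prod[k−i]).
prod[2] = 1×max(1,0) = 1×1 = 1
prod[3] = 1×max(2,1) = 1×2 = 2
prod[4] = 2×max(2,1) = 2×2 = 4
prod[5] = 2×max(3,2) = 2×3 = 6
prod[6] = 3×max(3,2) = 3×3 = 9
prod[7] = 2×max(5,6) = 2×6 = 12
prod[8] = 2×max(6,9) = 2×9 = 18
prod[9] = 3×max(6,9) = 3×9 = 27
prod[10] = 2×max(8,18) = 2×18 = 36
prod[11] = 2×max(9,27) = 2×27 = 54
prod[12] = 3×max(9,27) = 3×27 = 81
prod[13] = 2×max(11,54) = 2×54 = 108
prod[14] = 2×max(12,81) = 2×81 = 162
prod[15] = 3×max(12,81) = 3×81 = 243
prod[16] = 2×max(14,162) = 2×162 = 324
One optimal split: 3 + 3 + 3 + 3 + 2 + 2; product 3×3×3×3×2×2 = 324.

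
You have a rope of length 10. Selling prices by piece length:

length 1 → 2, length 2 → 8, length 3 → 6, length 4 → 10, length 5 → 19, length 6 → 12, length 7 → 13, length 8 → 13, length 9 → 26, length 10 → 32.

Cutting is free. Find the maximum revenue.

Let R[k] be the best obtainable value from length k. For each k, try every first piece i and keep the best of price[i] + R[k−i].
R[1] = 2
R[2] = 8
R[3] = 10  (first piece 1, then R[2]=8)
R[4] = 16  (first piece 2, then R[2]=8)
R[5] = 19
R[6] = 24  (first piece 2, then R[4]=16)
R[7] = 27  (first piece 2, then R[5]=19)
R[8] = 32  (first piece 2, then R[6]=24)
R[9] = 35  (first piece 2, then R[7]=27)
R[10] = 40  (first piece 2, then R[8]=32)
One optimal cutting: 2 + 2 + 2 + 2 + 2 → 8 + 8 + 8 + 8 + 8 = 40.

40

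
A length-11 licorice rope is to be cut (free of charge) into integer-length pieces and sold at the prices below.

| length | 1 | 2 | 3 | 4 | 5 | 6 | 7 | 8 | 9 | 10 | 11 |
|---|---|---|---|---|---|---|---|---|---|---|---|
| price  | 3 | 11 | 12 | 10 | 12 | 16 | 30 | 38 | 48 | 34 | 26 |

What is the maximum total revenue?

Consider every possible first cut. r[k] is the best of p[i]+r[k−i] over all sellable i≤k.
r[1] = 3
r[2] = 11
r[3] = 14  (first piece 1, then r[2]=11)
r[4] = 22  (first piece 2, then r[2]=11)
r[5] = 25  (first piece 1, then r[4]=22)
r[6] = 33  (first piece 2, then r[4]=22)
r[7] = 36  (first piece 1, then r[6]=33)
r[8] = 44  (first piece 2, then r[6]=33)
r[9] = 48
r[10] = 55  (first piece 2, then r[8]=44)
r[11] = 59  (first piece 2, then r[9]=48)
One optimal cutting: 9 + 2 → ¢48 + ¢11 = ¢59.

59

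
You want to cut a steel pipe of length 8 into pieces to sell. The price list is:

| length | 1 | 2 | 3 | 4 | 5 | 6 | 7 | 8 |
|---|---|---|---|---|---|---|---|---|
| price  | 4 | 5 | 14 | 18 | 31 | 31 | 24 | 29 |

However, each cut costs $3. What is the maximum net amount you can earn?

42

Consider every possible first cut. v[k] is the best of p[i]+v[k−i] over all sellable i≤k, charging 3 whenever i<k.
v[1] = 4
v[2] = 5  (first piece 1, then v[1]=4)
v[3] = 14
v[4] = 18
v[5] = 31
v[6] = 32  (first piece 1, then v[5]=31)
v[7] = 33  (first piece 1, then v[6]=32)
v[8] = 42  (first piece 3, then v[5]=31)
One optimal plan: pieces 5 + 3 (1 cut) → $45 − $3 = $42.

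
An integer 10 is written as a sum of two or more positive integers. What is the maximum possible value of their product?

36

Fill g[k] for k=2..10: at each k try every first piece i and multiply by the better of (k−i) uncut or g[k−i].
g[2] = 1·max(1,0) = 1·1 = 1
g[3] = 1·max(2,1) = 1·2 = 2
g[4] = 2·max(2,1) = 2·2 = 4
g[5] = 2·max(3,2) = 2·3 = 6
g[6] = 3·max(3,2) = 3·3 = 9
g[7] = 2·max(5,6) = 2·6 = 12
g[8] = 2·max(6,9) = 2·9 = 18
g[9] = 3·max(6,9) = 3·9 = 27
g[10] = 2·max(8,18) = 2·18 = 36
One optimal split: 3 + 3 + 2 + 2; product 3·3·2·2 = 36.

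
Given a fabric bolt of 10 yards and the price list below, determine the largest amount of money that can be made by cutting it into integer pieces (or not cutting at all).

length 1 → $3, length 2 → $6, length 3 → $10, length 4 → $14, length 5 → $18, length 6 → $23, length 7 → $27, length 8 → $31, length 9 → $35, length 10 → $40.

Let v[k] be the best obtainable value from length k. For each k, try every first piece i and keep the best of price[i] + v[k−i].
v[1] = 3
v[2] = 6  (first piece 1, then v[1]=3)
v[3] = 10
v[4] = 14
v[5] = 18
v[6] = 23
v[7] = 27
v[8] = 31
v[9] = 35
v[10] = 40
Best is to sell the whole 10-yard piece uncut for $40.

40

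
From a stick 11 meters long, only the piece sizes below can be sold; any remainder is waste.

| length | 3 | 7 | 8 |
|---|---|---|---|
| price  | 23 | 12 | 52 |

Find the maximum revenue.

Consider every possible first cut. f[k] is the best of p[i]+f[k−i] over all sellable i≤k.
f[1] = 0
f[2] = 0
f[3] = 23
f[4] = 23
f[5] = 23
f[6] = 46  (first piece 3, then f[3]=23)
f[7] = max(23+23, 12+0) = 46
f[8] = max(23+23, 12+0, 52+0) = 52
f[9] = max(23+46, 12+0, 52+0) = 69
f[10] = max(23+46, 12+23, 52+0) = 69
f[11] = max(23+52, 12+23, 52+23) = 75
One optimal cutting: 8 + 3 → €75.

75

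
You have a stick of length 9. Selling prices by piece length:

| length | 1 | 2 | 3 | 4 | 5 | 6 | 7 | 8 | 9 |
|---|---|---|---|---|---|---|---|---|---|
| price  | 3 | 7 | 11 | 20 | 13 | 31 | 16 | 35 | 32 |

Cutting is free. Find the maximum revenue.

43

Consider every possible first cut. r[k] is the best of p[i]+r[k−i] over all sellable i≤k.
r[1] = 3
r[2] = max(3+3, 7+0) = 7
r[3] = max(3+7, 7+3, 11+0) = 11
r[4] = max(3+11, 7+7, 11+3, 20+0) = 20
r[5] = max(3+20, 7+11, 11+7, 20+3, 13+0) = 23
r[6] = max(3+23, 7+20, 11+11, 20+7, 13+3, 31+0) = 31
r[7] = max(3+31, 7+23, 11+20, …, 31+3, 16+0) = 34
r[8] = max(3+34, 7+31, 11+23, …, 16+3, 35+0) = 40
r[9] = max(3+40, 7+34, 11+31, …, 35+3, 32+0) = 43
One optimal cutting: 4 + 4 + 1 → 20 + 20 + 3 = 43.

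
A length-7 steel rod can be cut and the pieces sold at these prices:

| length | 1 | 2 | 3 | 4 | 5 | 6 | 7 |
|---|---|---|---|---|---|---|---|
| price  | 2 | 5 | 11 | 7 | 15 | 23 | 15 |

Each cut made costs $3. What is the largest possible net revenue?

22

Consider every possible first cut. net[k] is the best of p[i]+net[k−i] over all sellable i≤k, charging 3 whenever i<k.
net[1] = 2
net[2] = max(2+2-3, 5+0) = 5
net[3] = max(2+5-3, 5+2-3, 11+0) = 11
net[4] = max(2+11-3, 5+5-3, 11+2-3, 7+0) = 10
net[5] = max(2+10-3, 5+11-3, 11+5-3, 7+2-3, 15+0) = 15
net[6] = max(2+15-3, 5+10-3, 11+11-3, 7+5-3, 15+2-3, 23+0) = 23
net[7] = max(2+23-3, 5+15-3, 11+10-3, …, 23+2-3, 15+0) = 22
One optimal plan: pieces 6 + 1 (1 cut) → $25 − $3 = $22.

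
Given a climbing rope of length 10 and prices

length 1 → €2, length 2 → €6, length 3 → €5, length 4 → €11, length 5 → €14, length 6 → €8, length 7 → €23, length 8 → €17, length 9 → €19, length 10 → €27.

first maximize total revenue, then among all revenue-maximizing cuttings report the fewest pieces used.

3

Consider every possible first cut. r[k] is the best of p[i]+r[k−i] over all sellable i≤k.
r[1] = 2
r[2] = max(2+2, 6+0) = 6
r[3] = max(2+6, 6+2, 5+0) = 8
r[4] = max(2+8, 6+6, 5+2, 11+0) = 12
r[5] = max(2+12, 6+8, 5+6, 11+2, 14+0) = 14
r[6] = max(2+14, 6+12, 5+8, 11+6, 14+2, 8+0) = 18
r[7] = max(2+18, 6+14, 5+12, …, 8+2, 23+0) = 23
r[8] = max(2+23, 6+18, 5+14, …, 23+2, 17+0) = 25
r[9] = max(2+25, 6+23, 5+18, …, 17+2, 19+0) = 29
r[10] = max(2+29, 6+25, 5+23, …, 19+2, 27+0) = 31
Maximum revenue is €31.
Now minimize piece count subject to staying optimal: for each k, pieces[k] = 1 + min over i with p[i]+r[k−i]=r[k] of pieces[k−i].
pieces[7] = 1
pieces[8] = 2
pieces[9] = 2
pieces[10] = 3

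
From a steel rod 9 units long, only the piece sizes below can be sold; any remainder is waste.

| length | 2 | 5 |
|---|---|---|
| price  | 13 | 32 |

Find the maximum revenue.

58

Let r[k] be the best obtainable value from length k. For each k, try every first piece i and keep the best of price[i] + r[k−i].
r[1] = 0
r[2] = 13
r[3] = 13
r[4] = 26  (first piece 2, then r[2]=13)
r[5] = max(13+13, 32+0) = 32
r[6] = max(13+26, 32+0) = 39
r[7] = max(13+32, 32+13) = 45
r[8] = max(13+39, 32+13) = 52
r[9] = max(13+45, 32+26) = 58
One optimal cutting: 5 + 2 + 2 → $58.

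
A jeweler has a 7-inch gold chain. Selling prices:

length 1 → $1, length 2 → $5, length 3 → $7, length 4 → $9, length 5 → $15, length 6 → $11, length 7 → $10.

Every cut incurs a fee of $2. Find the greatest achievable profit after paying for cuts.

18

Build net[k] bottom-up: net[k] = max over allowed piece i of (p[i] + net[k−i]) − 2 per cut.
net[1] = 1
net[2] = max(1+1-2, 5+0) = 5
net[3] = max(1+5-2, 5+1-2, 7+0) = 7
net[4] = max(1+7-2, 5+5-2, 7+1-2, 9+0) = 9
net[5] = max(1+9-2, 5+7-2, 7+5-2, 9+1-2, 15+0) = 15
net[6] = max(1+15-2, 5+9-2, 7+7-2, 9+5-2, 15+1-2, 11+0) = 14
net[7] = max(1+14-2, 5+15-2, 7+9-2, …, 11+1-2, 10+0) = 18
One optimal plan: pieces 5 + 2 (1 cut) → $20 − $2 = $18.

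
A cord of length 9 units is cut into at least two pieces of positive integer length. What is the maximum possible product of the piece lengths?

Fill g[k] for k=2..9: at each k try every first piece i and multiply by the better of (k−i) uncut or g[k−i].
g[2] = 1*max(1,0) = 1*1 = 1
g[3] = max(1*2, 2*1) = 2
g[4] = max(1*3, 2*2, 3*1) = 4
g[5] = max(1*4, 2*3, 3*2, 4*1) = 6
g[6] = max(1*6, 2*4, 3*3, 4*2, 5*1) = 9
g[7] = max(1*9, 2*6, 3*4, 4*3, 5*2, 6*1) = 12
g[8] = max(1*12, 2*9, 3*6, …, 6*2, 7*1) = 18
g[9] = max(1*18, 2*12, 3*9, …, 7*2, 8*1) = 27
One optimal split: 3 + 3 + 3; product 3*3*3 = 27.

27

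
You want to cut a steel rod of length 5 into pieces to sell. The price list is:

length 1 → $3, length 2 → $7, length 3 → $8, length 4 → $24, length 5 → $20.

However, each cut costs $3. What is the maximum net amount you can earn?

24

Build v[k] bottom-up: v[k] = max over allowed piece i of (p[i] + v[k−i]) − 3 per cut.
v[1] = 3
v[2] = 7
v[3] = 8
v[4] = 24
v[5] = 24  (first piece 1, then v[4]=24)
One optimal plan: pieces 4 + 1 (1 cut) → $27 − $3 = $24.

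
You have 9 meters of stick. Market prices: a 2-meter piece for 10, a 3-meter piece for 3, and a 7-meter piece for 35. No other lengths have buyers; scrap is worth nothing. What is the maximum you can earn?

Let f[k] be the best obtainable value from length k. For each k, try every first piece i and keep the best of price[i] + f[k−i].
f[1] = 0
f[2] = 10
f[3] = 10
f[4] = 20  (first piece 2, then f[2]=10)
f[5] = 20
f[6] = 30  (first piece 2, then f[4]=20)
f[7] = 35
f[8] = 40  (first piece 2, then f[6]=30)
f[9] = 45  (first piece 2, then f[7]=35)
One optimal cutting: 7 + 2 → 45.

45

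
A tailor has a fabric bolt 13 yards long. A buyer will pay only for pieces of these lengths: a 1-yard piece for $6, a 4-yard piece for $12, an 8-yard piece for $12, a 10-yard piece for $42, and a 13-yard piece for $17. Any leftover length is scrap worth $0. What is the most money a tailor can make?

Build r[k] bottom-up: r[k] = max over allowed piece i of (p[i] + r[k−i]).
r[1] = 6
r[2] = 12  (first piece 1, then r[1]=6)
r[3] = 18  (first piece 1, then r[2]=12)
r[4] = max(6+18, 12+0) = 24
r[5] = max(6+24, 12+6) = 30
r[6] = max(6+30, 12+12) = 36
r[7] = max(6+36, 12+18) = 42
r[8] = max(6+42, 12+24, 12+0) = 48
r[9] = max(6+48, 12+30, 12+6) = 54
r[10] = max(6+54, 12+36, 12+12, 42+0) = 60
r[11] = max(6+60, 12+42, 12+18, 42+6) = 66
r[12] = max(6+66, 12+48, 12+24, 42+12) = 72
r[13] = max(6+72, 12+54, 12+30, 42+18, 17+0) = 78
One optimal cutting: 1 + 1 + 1 + 1 + 1 + 1 + 1 + 1 + 1 + 1 + 1 + 1 + 1 → $78.

78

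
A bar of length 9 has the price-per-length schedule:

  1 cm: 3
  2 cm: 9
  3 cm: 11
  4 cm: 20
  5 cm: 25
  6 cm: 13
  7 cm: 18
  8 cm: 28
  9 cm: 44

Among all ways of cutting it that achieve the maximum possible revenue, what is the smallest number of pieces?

2

Build r[k] bottom-up: r[k] = max over allowed piece i of (p[i] + r[k−i]).
r[1] = 3
r[2] = 9
r[3] = 12  (first piece 1, then r[2]=9)
r[4] = 20
r[5] = 25
r[6] = 29  (first piece 2, then r[4]=20)
r[7] = 34  (first piece 2, then r[5]=25)
r[8] = 40  (first piece 4, then r[4]=20)
r[9] = 45  (first piece 4, then r[5]=25)
Maximum revenue is 45.
Now minimize piece count subject to staying optimal: for each k, pieces[k] = 1 + min over i with p[i]+r[k−i]=r[k] of pieces[k−i].
pieces[6] = 2
pieces[7] = 2
pieces[8] = 2
pieces[9] = 2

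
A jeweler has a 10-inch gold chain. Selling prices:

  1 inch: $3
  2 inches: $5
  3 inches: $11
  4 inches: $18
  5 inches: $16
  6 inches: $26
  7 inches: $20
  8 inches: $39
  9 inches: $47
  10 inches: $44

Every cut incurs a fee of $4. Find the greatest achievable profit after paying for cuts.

46

Consider every possible first cut. net[k] is the best of p[i]+net[k−i] over all sellable i≤k, charging 4 whenever i<k.
net[1] = 3
net[2] = max(3+3-4, 5+0) = 5
net[3] = max(3+5-4, 5+3-4, 11+0) = 11
net[4] = max(3+11-4, 5+5-4, 11+3-4, 18+0) = 18
net[5] = max(3+18-4, 5+11-4, 11+5-4, 18+3-4, 16+0) = 17
net[6] = max(3+17-4, 5+18-4, 11+11-4, 18+5-4, 16+3-4, 26+0) = 26
net[7] = max(3+26-4, 5+17-4, 11+18-4, …, 26+3-4, 20+0) = 25
net[8] = max(3+25-4, 5+26-4, 11+17-4, …, 20+3-4, 39+0) = 39
net[9] = max(3+39-4, 5+25-4, 11+26-4, …, 39+3-4, 47+0) = 47
net[10] = max(3+47-4, 5+39-4, 11+25-4, …, 47+3-4, 44+0) = 46
One optimal plan: pieces 9 + 1 (1 cut) → $50 − $4 = $46.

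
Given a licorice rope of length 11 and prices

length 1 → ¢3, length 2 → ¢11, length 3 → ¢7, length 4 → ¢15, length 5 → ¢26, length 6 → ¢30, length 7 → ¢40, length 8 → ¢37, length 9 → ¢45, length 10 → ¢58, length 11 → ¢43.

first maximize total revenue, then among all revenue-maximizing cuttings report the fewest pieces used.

Consider every possible first cut. r[k] is the best of p[i]+r[k−i] over all sellable i≤k.
r[1] = 3
r[2] = max(3+3, 11+0) = 11
r[3] = max(3+11, 11+3, 7+0) = 14
r[4] = max(3+14, 11+11, 7+3, 15+0) = 22
r[5] = max(3+22, 11+14, 7+11, 15+3, 26+0) = 26
r[6] = max(3+26, 11+22, 7+14, 15+11, 26+3, 30+0) = 33
r[7] = max(3+33, 11+26, 7+22, …, 30+3, 40+0) = 40
r[8] = max(3+40, 11+33, 7+26, …, 40+3, 37+0) = 44
r[9] = max(3+44, 11+40, 7+33, …, 37+3, 45+0) = 51
r[10] = max(3+51, 11+44, 7+40, …, 45+3, 58+0) = 58
r[11] = max(3+58, 11+51, 7+44, …, 58+3, 43+0) = 62
Maximum revenue is ¢62.
Now minimize piece count subject to staying optimal: for each k, pieces[k] = 1 + min over i with p[i]+r[k−i]=r[k] of pieces[k−i].
pieces[8] = 4
pieces[9] = 2
pieces[10] = 1
pieces[11] = 3

3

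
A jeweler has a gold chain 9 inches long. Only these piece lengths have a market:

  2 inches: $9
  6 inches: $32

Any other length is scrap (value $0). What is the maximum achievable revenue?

Build f[k] bottom-up: f[k] = max over allowed piece i of (p[i] + f[k−i]).
f[1] = 0
f[2] = 9
f[3] = 9
f[4] = 18  (first piece 2, then f[2]=9)
f[5] = 18
f[6] = max(9+18, 32+0) = 32
f[7] = max(9+18, 32+0) = 32
f[8] = max(9+32, 32+9) = 41
f[9] = max(9+32, 32+9) = 41
One optimal cutting: pieces 6 + 2 with 1 inch of scrap → $41.

41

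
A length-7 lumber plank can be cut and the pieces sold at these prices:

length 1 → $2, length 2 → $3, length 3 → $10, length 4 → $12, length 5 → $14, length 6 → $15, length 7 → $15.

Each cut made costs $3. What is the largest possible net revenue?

Build r[k] bottom-up: r[k] = max over allowed piece i of (p[i] + r[k−i]) − 3 per cut.
r[1] = 2
r[2] = 3
r[3] = 10
r[4] = 12
r[5] = 14
r[6] = 17  (first piece 3, then r[3]=10)
r[7] = 19  (first piece 3, then r[4]=12)
One optimal plan: pieces 4 + 3 (1 cut) → $22 − $3 = $19.

19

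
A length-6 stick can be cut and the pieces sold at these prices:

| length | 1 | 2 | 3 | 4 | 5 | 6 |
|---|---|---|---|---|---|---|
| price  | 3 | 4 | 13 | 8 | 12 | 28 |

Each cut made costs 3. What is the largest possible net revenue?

Consider every possible first cut. v[k] is the best of p[i]+v[k−i] over all sellable i≤k, charging 3 whenever i<k.
v[1] = 3
v[2] = max(3+3-3, 4+0) = 4
v[3] = max(3+4-3, 4+3-3, 13+0) = 13
v[4] = max(3+13-3, 4+4-3, 13+3-3, 8+0) = 13
v[5] = max(3+13-3, 4+13-3, 13+4-3, 8+3-3, 12+0) = 14
v[6] = max(3+14-3, 4+13-3, 13+13-3, 8+4-3, 12+3-3, 28+0) = 28
Best is to make no cuts and sell whole for 28.

28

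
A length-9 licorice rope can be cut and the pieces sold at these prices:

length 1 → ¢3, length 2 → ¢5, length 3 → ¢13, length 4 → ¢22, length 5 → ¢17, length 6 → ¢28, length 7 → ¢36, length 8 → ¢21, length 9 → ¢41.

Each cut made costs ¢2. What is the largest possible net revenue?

Consider every possible first cut. v[k] is the best of p[i]+v[k−i] over all sellable i≤k, charging 2 whenever i<k.
v[1] = 3
v[2] = max(3+3-2, 5+0) = 5
v[3] = max(3+5-2, 5+3-2, 13+0) = 13
v[4] = max(3+13-2, 5+5-2, 13+3-2, 22+0) = 22
v[5] = max(3+22-2, 5+13-2, 13+5-2, 22+3-2, 17+0) = 23
v[6] = max(3+23-2, 5+22-2, 13+13-2, 22+5-2, 17+3-2, 28+0) = 28
v[7] = max(3+28-2, 5+23-2, 13+22-2, …, 28+3-2, 36+0) = 36
v[8] = max(3+36-2, 5+28-2, 13+23-2, …, 36+3-2, 21+0) = 42
v[9] = max(3+42-2, 5+36-2, 13+28-2, …, 21+3-2, 41+0) = 43
One optimal plan: pieces 4 + 4 + 1 (2 cuts) → ¢47 − ¢4 = ¢43.

43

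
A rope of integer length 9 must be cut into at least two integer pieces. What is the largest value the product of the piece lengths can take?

27

Let P[k] be the best product for length k (with at least one cut). For each first piece i, the rest contributes max(k−i, P[k−i]).
P[2] = 1*max(1,0) = 1*1 = 1
P[3] = max(1*2, 2*1) = 2
P[4] = max(1*3, 2*2, 3*1) = 4
P[5] = max(1*4, 2*3, 3*2, 4*1) = 6
P[6] = max(1*6, 2*4, 3*3, 4*2, 5*1) = 9
P[7] = max(1*9, 2*6, 3*4, 4*3, 5*2, 6*1) = 12
P[8] = max(1*12, 2*9, 3*6, …, 6*2, 7*1) = 18
P[9] = max(1*18, 2*12, 3*9, …, 7*2, 8*1) = 27
One optimal split: 3 + 3 + 3; product 3*3*3 = 27.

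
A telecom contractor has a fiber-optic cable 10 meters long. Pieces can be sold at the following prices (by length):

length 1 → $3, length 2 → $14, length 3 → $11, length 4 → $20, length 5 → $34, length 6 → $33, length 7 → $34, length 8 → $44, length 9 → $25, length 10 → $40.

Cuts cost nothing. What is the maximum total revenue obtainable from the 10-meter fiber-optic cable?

70

Consider every possible first cut. v[k] is the best of p[i]+v[k−i] over all sellable i≤k.
v[1] = 3
v[2] = 14
v[3] = 17  (first piece 1, then v[2]=14)
v[4] = 28  (first piece 2, then v[2]=14)
v[5] = 34
v[6] = 42  (first piece 2, then v[4]=28)
v[7] = 48  (first piece 2, then v[5]=34)
v[8] = 56  (first piece 2, then v[6]=42)
v[9] = 62  (first piece 2, then v[7]=48)
v[10] = 70  (first piece 2, then v[8]=56)
One optimal cutting: 2 + 2 + 2 + 2 + 2 → $14 + $14 + $14 + $14 + $14 = $70.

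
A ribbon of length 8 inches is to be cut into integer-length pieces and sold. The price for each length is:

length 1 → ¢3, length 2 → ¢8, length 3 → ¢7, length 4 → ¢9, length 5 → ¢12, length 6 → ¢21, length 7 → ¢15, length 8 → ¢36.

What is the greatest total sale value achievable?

36

Consider every possible first cut. R[k] is the best of p[i]+R[k−i] over all sellable i≤k.
R[1] = 3
R[2] = max(3+3, 8+0) = 8
R[3] = max(3+8, 8+3, 7+0) = 11
R[4] = max(3+11, 8+8, 7+3, 9+0) = 16
R[5] = max(3+16, 8+11, 7+8, 9+3, 12+0) = 19
R[6] = max(3+19, 8+16, 7+11, 9+8, 12+3, 21+0) = 24
R[7] = max(3+24, 8+19, 7+16, …, 21+3, 15+0) = 27
R[8] = max(3+27, 8+24, 7+19, …, 15+3, 36+0) = 36
Best is to sell the whole 8-inch piece uncut for ¢36.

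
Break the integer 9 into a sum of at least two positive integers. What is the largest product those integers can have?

27

Define prod[k] = max over 1≤i<k of i · max(k−i, prod[k−i]); the inner max lets the remainder stay uncut if that's better.
prod[2] = 1·max(1,0) = 1·1 = 1
prod[3] = max(1·2, 2·1) = 2
prod[4] = max(1·3, 2·2, 3·1) = 4
prod[5] = max(1·4, 2·3, 3·2, 4·1) = 6
prod[6] = max(1·6, 2·4, 3·3, 4·2, 5·1) = 9
prod[7] = max(1·9, 2·6, 3·4, 4·3, 5·2, 6·1) = 12
prod[8] = max(1·12, 2·9, 3·6, …, 6·2, 7·1) = 18
prod[9] = max(1·18, 2·12, 3·9, …, 7·2, 8·1) = 27
One optimal split: 3 + 3 + 3; product 3·3·3 = 27.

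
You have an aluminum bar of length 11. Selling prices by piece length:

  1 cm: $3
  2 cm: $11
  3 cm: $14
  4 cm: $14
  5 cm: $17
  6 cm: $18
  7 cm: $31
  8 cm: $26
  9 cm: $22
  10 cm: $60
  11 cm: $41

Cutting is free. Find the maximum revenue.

63

Let best[k] be the best obtainable value from length k. For each k, try every first piece i and keep the best of price[i] + best[k−i].
best[1] = 3
best[2] = 11
best[3] = 14  (first piece 1, then best[2]=11)
best[4] = 22  (first piece 2, then best[2]=11)
best[5] = 25  (first piece 1, then best[4]=22)
best[6] = 33  (first piece 2, then best[4]=22)
best[7] = 36  (first piece 1, then best[6]=33)
best[8] = 44  (first piece 2, then best[6]=33)
best[9] = 47  (first piece 1, then best[8]=44)
best[10] = 60
best[11] = 63  (first piece 1, then best[10]=60)
One optimal cutting: 10 + 1 → $60 + $3 = $63.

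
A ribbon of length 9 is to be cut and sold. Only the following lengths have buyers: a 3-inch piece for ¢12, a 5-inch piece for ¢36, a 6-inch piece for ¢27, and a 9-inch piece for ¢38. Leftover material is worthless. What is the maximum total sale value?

Build f[k] bottom-up: f[k] = max over allowed piece i of (p[i] + f[k−i]).
f[1] = 0
f[2] = 0
f[3] = 12
f[4] = 12
f[5] = max(12+0, 36+0) = 36
f[6] = max(12+12, 36+0, 27+0) = 36
f[7] = max(12+12, 36+0, 27+0) = 36
f[8] = max(12+36, 36+12, 27+0) = 48
f[9] = max(12+36, 36+12, 27+12, 38+0) = 48
One optimal cutting: pieces 5 + 3 with 1 inch of scrap → ¢48.

48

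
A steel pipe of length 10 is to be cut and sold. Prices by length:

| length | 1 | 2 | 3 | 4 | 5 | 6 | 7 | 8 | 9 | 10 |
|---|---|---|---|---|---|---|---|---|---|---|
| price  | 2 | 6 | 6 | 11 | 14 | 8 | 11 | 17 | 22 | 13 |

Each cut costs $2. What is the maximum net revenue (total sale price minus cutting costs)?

Consider every possible first cut. net[k] is the best of p[i]+net[k−i] over all sellable i≤k, charging 2 whenever i<k.
net[1] = 2
net[2] = max(2+2-2, 6+0) = 6
net[3] = max(2+6-2, 6+2-2, 6+0) = 6
net[4] = max(2+6-2, 6+6-2, 6+2-2, 11+0) = 11
net[5] = max(2+11-2, 6+6-2, 6+6-2, 11+2-2, 14+0) = 14
net[6] = max(2+14-2, 6+11-2, 6+6-2, 11+6-2, 14+2-2, 8+0) = 15
net[7] = max(2+15-2, 6+14-2, 6+11-2, …, 8+2-2, 11+0) = 18
net[8] = max(2+18-2, 6+15-2, 6+14-2, …, 11+2-2, 17+0) = 20
net[9] = max(2+20-2, 6+18-2, 6+15-2, …, 17+2-2, 22+0) = 23
net[10] = max(2+23-2, 6+20-2, 6+18-2, …, 22+2-2, 13+0) = 26
One optimal plan: pieces 5 + 5 (1 cut) → $28 − $2 = $26.

26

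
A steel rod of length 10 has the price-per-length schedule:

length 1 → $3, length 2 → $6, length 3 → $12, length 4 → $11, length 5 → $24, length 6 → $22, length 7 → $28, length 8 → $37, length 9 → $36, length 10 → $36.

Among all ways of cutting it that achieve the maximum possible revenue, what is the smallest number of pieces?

2

Consider every possible first cut. r[k] is the best of p[i]+r[k−i] over all sellable i≤k.
r[1] = 3
r[2] = 6  (first piece 1, then r[1]=3)
r[3] = 12
r[4] = 15  (first piece 1, then r[3]=12)
r[5] = 24
r[6] = 27  (first piece 1, then r[5]=24)
r[7] = 30  (first piece 1, then r[6]=27)
r[8] = 37
r[9] = 40  (first piece 1, then r[8]=37)
r[10] = 48  (first piece 5, then r[5]=24)
Maximum revenue is $48.
Now minimize piece count subject to staying optimal: for each k, pieces[k] = 1 + min over i with p[i]+r[k−i]=r[k] of pieces[k−i].
pieces[7] = 2
pieces[8] = 1
pieces[9] = 2
pieces[10] = 2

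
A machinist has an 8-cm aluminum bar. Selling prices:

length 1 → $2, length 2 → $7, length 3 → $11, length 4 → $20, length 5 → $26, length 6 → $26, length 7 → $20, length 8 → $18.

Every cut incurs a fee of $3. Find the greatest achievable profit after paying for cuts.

Let r[k] be the best obtainable value from length k. For each k, try every first piece i and keep the best of price[i] + r[k−i] minus the 3 cut fee when i<k.
r[1] = 2
r[2] = 7
r[3] = 11
r[4] = 20
r[5] = 26
r[6] = 26
r[7] = 30  (first piece 2, then r[5]=26)
r[8] = 37  (first piece 4, then r[4]=20)
One optimal plan: pieces 4 + 4 (1 cut) → $40 − $3 = $37.

37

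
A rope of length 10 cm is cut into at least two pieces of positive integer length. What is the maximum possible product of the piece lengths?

36

Let f[k] be the best product for length k (with at least one cut). For each first piece i, the rest contributes max(k−i, f[k−i]).
f[2] = 1×max(1,0) = 1×1 = 1
f[3] = 1×max(2,1) = 1×2 = 2
f[4] = 2×max(2,1) = 2×2 = 4
f[5] = 2×max(3,2) = 2×3 = 6
f[6] = 3×max(3,2) = 3×3 = 9
f[7] = 2×max(5,6) = 2×6 = 12
f[8] = 2×max(6,9) = 2×9 = 18
f[9] = 3×max(6,9) = 3×9 = 27
f[10] = 2×max(8,18) = 2×18 = 36
One optimal split: 3 + 3 + 2 + 2; product 3×3×2×2 = 36.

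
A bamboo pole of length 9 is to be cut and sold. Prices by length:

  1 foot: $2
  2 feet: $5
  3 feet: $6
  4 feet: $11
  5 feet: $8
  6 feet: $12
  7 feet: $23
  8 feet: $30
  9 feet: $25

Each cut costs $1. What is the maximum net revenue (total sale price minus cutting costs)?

31

Consider every possible first cut. v[k] is the best of p[i]+v[k−i] over all sellable i≤k, charging 1 whenever i<k.
v[1] = 2
v[2] = 5
v[3] = 6  (first piece 1, then v[2]=5)
v[4] = 11
v[5] = 12  (first piece 1, then v[4]=11)
v[6] = 15  (first piece 2, then v[4]=11)
v[7] = 23
v[8] = 30
v[9] = 31  (first piece 1, then v[8]=30)
One optimal plan: pieces 8 + 1 (1 cut) → $32 − $1 = $31.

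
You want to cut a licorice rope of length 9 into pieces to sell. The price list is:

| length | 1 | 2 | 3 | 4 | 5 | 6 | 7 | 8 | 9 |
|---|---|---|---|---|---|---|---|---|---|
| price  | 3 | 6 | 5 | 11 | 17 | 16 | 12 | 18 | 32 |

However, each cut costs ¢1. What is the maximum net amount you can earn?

Consider every possible first cut. net[k] is the best of p[i]+net[k−i] over all sellable i≤k, charging 1 whenever i<k.
net[1] = 3
net[2] = 6
net[3] = 8  (first piece 1, then net[2]=6)
net[4] = 11  (first piece 2, then net[2]=6)
net[5] = 17
net[6] = 19  (first piece 1, then net[5]=17)
net[7] = 22  (first piece 2, then net[5]=17)
net[8] = 24  (first piece 1, then net[7]=22)
net[9] = 32
Best is to make no cuts and sell whole for ¢32.

32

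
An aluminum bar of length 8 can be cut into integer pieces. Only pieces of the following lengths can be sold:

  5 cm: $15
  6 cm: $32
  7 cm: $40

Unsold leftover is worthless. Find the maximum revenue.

40

Consider every possible first cut. r[k] is the best of p[i]+r[k−i] over all sellable i≤k.
r[1] = 0
r[2] = 0
r[3] = 0
r[4] = 0
r[5] = 15
r[6] = max(15+0, 32+0) = 32
r[7] = max(15+0, 32+0, 40+0) = 40
r[8] = max(15+0, 32+0, 40+0) = 40
One optimal cutting: pieces 7 with 1 cm of scrap → $40.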